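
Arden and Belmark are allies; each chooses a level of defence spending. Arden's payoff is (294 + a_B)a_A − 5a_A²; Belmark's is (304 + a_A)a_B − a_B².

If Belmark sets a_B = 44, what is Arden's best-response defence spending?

Expanding Arden's payoff: 294a_A + a_Ba_A − 5a_A².
∂π/∂a_A = 294 + a_B − 10a_A = 0, so a_A = 29.4 + 0.1a_B.
At a_B = 44: a_A = 29.4 + 0.1·44 = 33.8.

33.8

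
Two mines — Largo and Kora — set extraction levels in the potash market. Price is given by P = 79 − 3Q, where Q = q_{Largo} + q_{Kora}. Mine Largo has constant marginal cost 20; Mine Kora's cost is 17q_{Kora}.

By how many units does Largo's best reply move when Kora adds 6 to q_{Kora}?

Mine Largo's profit: π = q_{Largo}(79 − 3(q_{Largo} + q_{Kora})) − 20q_{Largo}.
∂π/∂q_{Largo} = 59 − 6q_{Largo} − 3q_{Kora} = 0, so q_{Largo} = 59/6 − 0.5q_{Kora}.
The reaction-function slope is −0.5, so a 6-unit rise in q_{Kora} moves q_{Largo} by −0.5 × 6 = −3. Largo's best response falls — the actions are strategic substitutes.

-3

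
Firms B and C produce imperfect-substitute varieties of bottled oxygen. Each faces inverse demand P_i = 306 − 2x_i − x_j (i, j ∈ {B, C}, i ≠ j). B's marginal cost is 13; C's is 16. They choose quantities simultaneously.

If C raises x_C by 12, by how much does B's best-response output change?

Firm B's profit: π = x_B(306 − 2x_B − x_C) − 13x_B.
∂π/∂x_B = 293 − 4x_B − x_C = 0 ⇒ x_B = 73.25 − 0.25x_C.
The reaction-function slope is −0.25, so a 12-unit rise in x_C moves x_B by −0.25 × 12 = −3. B's best response falls — the actions are strategic substitutes.

-3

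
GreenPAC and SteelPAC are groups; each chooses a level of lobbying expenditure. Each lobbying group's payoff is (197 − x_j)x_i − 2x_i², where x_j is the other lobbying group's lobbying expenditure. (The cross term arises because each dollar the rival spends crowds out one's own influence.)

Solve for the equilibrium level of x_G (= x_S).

39.4

GreenPAC's payoff is (197 − x_S)x_G − 2x_G².
∂π/∂x_G = 197 − x_S − 4x_G = 0, so x_G = 49.25 − 0.25x_S.
The game is symmetric, so in equilibrium x_S = x_G: the reaction function gives 1.25x_G = 49.25, hence x_G = 39.4.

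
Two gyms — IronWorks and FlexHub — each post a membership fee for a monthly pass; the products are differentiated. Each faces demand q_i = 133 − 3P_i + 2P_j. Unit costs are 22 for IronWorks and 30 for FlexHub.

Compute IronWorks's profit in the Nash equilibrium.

IronWorks's profit: π = (P_{IronWorks} − 22)(133 − 3P_{IronWorks} + 2P_{FlexHub}).
∂π/∂P_{IronWorks} = 199 − 6P_{IronWorks} + 2P_{FlexHub} = 0 ⇒ P_{IronWorks} = 199/6 + (1/3)P_{FlexHub}.
Similarly P_{FlexHub} = 223/6 + (1/3)P_{IronWorks}.
Solving the two reaction functions simultaneously: (1 − (1/3)(1/3))P_{IronWorks} = 199/6 + (1/3)·(223/6), so (8/9)P_{IronWorks} = 410/9 and P_{IronWorks} = 51.25.
Then P_{FlexHub} = 223/6 + (1/3)·51.25 = 54.25.
q_{IronWorks} = 133 − 3·51.25 + 2·54.25 = 87.75.
Profit = (51.25 − 22)·87.75 = 2566.6875.

2566.6875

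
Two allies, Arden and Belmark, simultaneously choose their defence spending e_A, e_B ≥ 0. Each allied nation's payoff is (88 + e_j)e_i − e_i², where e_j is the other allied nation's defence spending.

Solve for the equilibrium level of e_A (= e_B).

Arden's payoff is (88 + e_B)e_A − e_A².
∂π/∂e_A = 88 + e_B − 2e_A = 0, so e_A = 44 + 0.5e_B.
By symmetry e_B = e_A; substituting into the reaction function, 0.5e_A = 44 and e_A = 88.

88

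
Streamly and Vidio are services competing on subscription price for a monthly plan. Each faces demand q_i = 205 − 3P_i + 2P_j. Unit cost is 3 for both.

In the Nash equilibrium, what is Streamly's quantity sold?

151.5

Streamly's profit: π = (P_{Streamly} − 3)(205 − 3P_{Streamly} + 2P_{Vidio}).
∂π/∂P_{Streamly} = 214 − 6P_{Streamly} + 2P_{Vidio} = 0 ⇒ P_{Streamly} = 107/3 + (1/3)P_{Vidio}.
The game is symmetric, so in equilibrium P_{Vidio} = P_{Streamly}: the reaction function gives (2/3)P_{Streamly} = 107/3, hence P_{Streamly} = 53.5.
q_{Streamly} = 205 − 3·53.5 + 2·53.5 = 151.5.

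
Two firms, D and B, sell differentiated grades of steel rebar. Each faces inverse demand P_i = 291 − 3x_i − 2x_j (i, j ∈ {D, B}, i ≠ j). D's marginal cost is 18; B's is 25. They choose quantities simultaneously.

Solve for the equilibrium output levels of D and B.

Firm D's profit: π = x_D(291 − 3x_D − 2x_B) − 18x_D.
∂π/∂x_D = 273 − 6x_D − 2x_B = 0 ⇒ x_D = 45.5 − (1/3)x_B.
Similarly x_B = 133/3 − (1/3)x_D.
Solving the two reaction functions simultaneously: (1 − (−1/3)(−1/3))x_D = 45.5 − (1/3)·(133/3), so (8/9)x_D = 553/18 and x_D = 34.5625.
Then x_B = 133/3 − (1/3)·34.5625 = 32.8125.

34.5625, 32.8125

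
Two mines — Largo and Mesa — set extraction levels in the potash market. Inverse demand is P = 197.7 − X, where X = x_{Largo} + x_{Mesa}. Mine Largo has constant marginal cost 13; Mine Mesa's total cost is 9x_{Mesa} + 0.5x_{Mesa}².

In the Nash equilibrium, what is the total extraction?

Mine Largo's profit: π = x_{Largo}(197.7 − (x_{Largo} + x_{Mesa})) − 13x_{Largo}.
∂π/∂x_{Largo} = 184.7 − 2x_{Largo} − x_{Mesa} = 0, so x_{Largo} = 92.35 − 0.5x_{Mesa}.
For Mesa: ∂π/∂x_{Mesa} = 188.7 − 3x_{Mesa} − x_{Largo} = 0 ⇒ x_{Mesa} = 62.9 − (1/3)x_{Largo}.
Plugging x_{Mesa} into Largo's best response: x_{Largo} = 92.35 − 0.5(62.9 − (1/3)x_{Largo}) ⇒ (5/6)x_{Largo} = 60.9, so x_{Largo} = 73.08.
Then x_{Mesa} = 62.9 − (1/3)·73.08 = 38.54.
Total extraction: 73.08 + 38.54 = 111.62.

111.62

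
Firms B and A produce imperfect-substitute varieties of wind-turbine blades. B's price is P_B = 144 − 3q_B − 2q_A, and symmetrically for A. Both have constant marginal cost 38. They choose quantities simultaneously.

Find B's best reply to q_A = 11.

14

Firm B's profit: π = q_B(144 − 3q_B − 2q_A) − 38q_B.
∂π/∂q_B = 106 − 6q_B − 2q_A = 0 ⇒ q_B = 53/3 − (1/3)q_A.
At q_A = 11: q_B = 53/3 − (1/3)·11 = 14.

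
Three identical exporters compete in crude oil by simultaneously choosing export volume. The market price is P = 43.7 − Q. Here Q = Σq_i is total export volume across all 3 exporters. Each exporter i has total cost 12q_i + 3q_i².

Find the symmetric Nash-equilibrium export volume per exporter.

A representative exporter's profit is π_i = q_i(43.7 − Q) − 12q_i − 3q_i², with Q = q_i + Σ_{j≠i} q_j.
First-order condition: 31.7 − 8q_i − Σ_{j≠i} q_j = 0.
With identical exporters, set every q_j = q: then 31.7 − 8q − 2q = 0, i.e. q = 31.7/10 = 3.17.

3.17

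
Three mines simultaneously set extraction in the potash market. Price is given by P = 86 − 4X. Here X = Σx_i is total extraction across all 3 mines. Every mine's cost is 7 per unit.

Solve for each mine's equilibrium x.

4.9375

A representative mine's profit is π_i = x_i(86 − 4X) − 7x_i, with X = x_i + Σ_{j≠i} x_j.
First-order condition: 79 − 8x_i − 4Σ_{j≠i} x_j = 0.
Imposing symmetry (x_j = x for all j) turns Σ_{j≠i} x_j into 2x, so 79 = 16x and x = 4.9375.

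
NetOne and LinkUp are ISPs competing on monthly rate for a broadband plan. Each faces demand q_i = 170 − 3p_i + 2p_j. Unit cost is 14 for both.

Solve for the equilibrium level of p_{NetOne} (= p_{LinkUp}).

NetOne's profit: π = (p_{NetOne} − 14)(170 − 3p_{NetOne} + 2p_{LinkUp}).
∂π/∂p_{NetOne} = 212 − 6p_{NetOne} + 2p_{LinkUp} = 0 ⇒ p_{NetOne} = 106/3 + (1/3)p_{LinkUp}.
By symmetry p_{LinkUp} = p_{NetOne}; substituting into the reaction function, (2/3)p_{NetOne} = 106/3 and p_{NetOne} = 53.

53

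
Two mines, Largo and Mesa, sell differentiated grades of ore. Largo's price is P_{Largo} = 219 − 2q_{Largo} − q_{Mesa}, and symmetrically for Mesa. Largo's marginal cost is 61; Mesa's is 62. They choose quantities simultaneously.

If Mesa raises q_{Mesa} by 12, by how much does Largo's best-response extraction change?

-3

Mine Largo's profit: π = q_{Largo}(219 − 2q_{Largo} − q_{Mesa}) − 61q_{Largo}.
∂π/∂q_{Largo} = 158 − 4q_{Largo} − q_{Mesa} = 0 ⇒ q_{Largo} = 39.5 − 0.25q_{Mesa}.
The reaction-function slope is −0.25, so a 12-unit rise in q_{Mesa} moves q_{Largo} by −0.25 × 12 = −3. Largo's best response falls — the actions are strategic substitutes.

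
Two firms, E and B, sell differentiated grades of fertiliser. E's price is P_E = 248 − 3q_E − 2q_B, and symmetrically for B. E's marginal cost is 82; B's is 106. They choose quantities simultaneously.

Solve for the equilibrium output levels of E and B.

22.25, 16.25

Firm E's profit: π = q_E(248 − 3q_E − 2q_B) − 82q_E.
∂π/∂q_E = 166 − 6q_E − 2q_B = 0 ⇒ q_E = 83/3 − (1/3)q_B.
Similarly q_B = 71/3 − (1/3)q_E.
Solving the two reaction functions simultaneously: (1 − (−1/3)(−1/3))q_E = 83/3 − (1/3)·(71/3), so (8/9)q_E = 178/9 and q_E = 22.25.
Then q_B = 71/3 − (1/3)·22.25 = 16.25.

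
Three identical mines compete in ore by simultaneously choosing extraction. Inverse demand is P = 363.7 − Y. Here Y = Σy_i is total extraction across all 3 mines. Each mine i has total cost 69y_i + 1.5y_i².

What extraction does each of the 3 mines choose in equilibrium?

A representative mine's profit is π_i = y_i(363.7 − Y) − 69y_i − 1.5y_i², with Y = y_i + Σ_{j≠i} y_j.
First-order condition: 294.7 − 5y_i − Σ_{j≠i} y_j = 0.
In a symmetric equilibrium every mine chooses the same y, so Σ_{j≠i} y_j = 2y. The condition becomes 294.7 − 7y = 0, giving y = 294.7/7 = 42.1.

42.1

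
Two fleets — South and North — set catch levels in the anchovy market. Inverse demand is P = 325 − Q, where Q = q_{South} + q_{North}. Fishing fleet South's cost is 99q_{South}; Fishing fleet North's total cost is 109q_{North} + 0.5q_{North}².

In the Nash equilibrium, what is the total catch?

Fishing fleet South's profit: π = q_{South}(325 − (q_{South} + q_{North})) − 99q_{South}.
∂π/∂q_{South} = 226 − 2q_{South} − q_{North} = 0, so q_{South} = 113 − 0.5q_{North}.
For North: ∂π/∂q_{North} = 216 − 3q_{North} − q_{South} = 0 ⇒ q_{North} = 72 − (1/3)q_{South}.
Substituting the second reaction function into the first: q_{South} = 113 − 0.5(72 − (1/3)q_{South}), which gives (5/6)q_{South} = 77 ⇒ q_{South} = 92.4.
Then q_{North} = 72 − (1/3)·92.4 = 41.2.
Total catch: 92.4 + 41.2 = 133.6.

133.6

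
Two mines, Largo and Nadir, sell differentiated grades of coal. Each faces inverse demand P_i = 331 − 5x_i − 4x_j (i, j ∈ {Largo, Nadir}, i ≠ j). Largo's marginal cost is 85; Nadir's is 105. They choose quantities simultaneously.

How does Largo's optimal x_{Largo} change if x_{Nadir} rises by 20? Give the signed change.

-8

Mine Largo's profit: π = x_{Largo}(331 − 5x_{Largo} − 4x_{Nadir}) − 85x_{Largo}.
∂π/∂x_{Largo} = 246 − 10x_{Largo} − 4x_{Nadir} = 0 ⇒ x_{Largo} = 24.6 − 0.4x_{Nadir}.
The reaction-function slope is −0.4, so a 20-unit rise in x_{Nadir} moves x_{Largo} by −0.4 × 20 = −8. Largo's best response falls — the actions are strategic substitutes.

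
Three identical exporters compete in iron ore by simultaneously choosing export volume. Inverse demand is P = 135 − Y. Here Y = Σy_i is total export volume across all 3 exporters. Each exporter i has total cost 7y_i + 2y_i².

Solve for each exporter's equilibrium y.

16

A representative exporter's profit is π_i = y_i(135 − Y) − 7y_i − 2y_i², with Y = y_i + Σ_{j≠i} y_j.
First-order condition: 128 − 6y_i − Σ_{j≠i} y_j = 0.
With identical exporters, set every y_j = y: then 128 − 6y − 2y = 0, i.e. y = 128/8 = 16.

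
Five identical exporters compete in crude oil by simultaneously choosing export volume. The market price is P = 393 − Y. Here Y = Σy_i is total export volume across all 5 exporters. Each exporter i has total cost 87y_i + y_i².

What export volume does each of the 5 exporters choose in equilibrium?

A representative exporter's profit is π_i = y_i(393 − Y) − 87y_i − y_i², with Y = y_i + Σ_{j≠i} y_j.
First-order condition: 306 − 4y_i − Σ_{j≠i} y_j = 0.
In a symmetric equilibrium every exporter chooses the same y, so Σ_{j≠i} y_j = 4y. The condition becomes 306 − 8y = 0, giving y = 306/8 = 38.25.

38.25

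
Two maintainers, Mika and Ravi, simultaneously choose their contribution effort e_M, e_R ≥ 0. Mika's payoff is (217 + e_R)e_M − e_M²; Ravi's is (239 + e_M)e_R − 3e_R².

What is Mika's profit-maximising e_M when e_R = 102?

159.5

Expanding Mika's payoff: 217e_M + e_Re_M − e_M².
∂π/∂e_M = 217 + e_R − 2e_M = 0, so e_M = 108.5 + 0.5e_R.
At e_R = 102: e_M = 108.5 + 0.5·102 = 159.5.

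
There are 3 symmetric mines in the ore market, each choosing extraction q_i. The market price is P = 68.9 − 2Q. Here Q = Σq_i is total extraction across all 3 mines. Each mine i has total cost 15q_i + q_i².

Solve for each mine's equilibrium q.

5.39

A representative mine's profit is π_i = q_i(68.9 − 2Q) − 15q_i − q_i², with Q = q_i + Σ_{j≠i} q_j.
First-order condition: 53.9 − 6q_i − 2Σ_{j≠i} q_j = 0.
Imposing symmetry (q_j = q for all j) turns Σ_{j≠i} q_j into 2q, so 53.9 = 10q and q = 5.39.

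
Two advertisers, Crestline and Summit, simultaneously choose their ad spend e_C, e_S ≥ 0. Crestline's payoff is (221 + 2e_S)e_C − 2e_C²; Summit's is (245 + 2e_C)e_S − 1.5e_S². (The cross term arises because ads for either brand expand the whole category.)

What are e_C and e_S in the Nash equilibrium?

Expanding Crestline's payoff: 221e_C + 2e_Se_C − 2e_C².
∂π/∂e_C = 221 + 2e_S − 4e_C = 0, so e_C = 55.25 + 0.5e_S.
Likewise for Summit: e_S = 245/3 + (2/3)e_C.
Plugging e_S into Crestline's best response: e_C = 55.25 + 0.5(245/3 + (2/3)e_C) ⇒ (2/3)e_C = 1153/12, so e_C = 144.125.
Then e_S = 245/3 + (2/3)·144.125 = 177.75.

144.125, 177.75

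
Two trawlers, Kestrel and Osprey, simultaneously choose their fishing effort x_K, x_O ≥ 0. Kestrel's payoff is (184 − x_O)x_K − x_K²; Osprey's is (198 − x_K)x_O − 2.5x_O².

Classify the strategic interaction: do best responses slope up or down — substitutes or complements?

strategic substitutes

Expanding Kestrel's payoff: 184x_K − x_Ox_K − x_K².
∂π/∂x_K = 184 − x_O − 2x_K = 0, so x_K = 92 − 0.5x_O.
The best-response slope dx_K/dx_O = −0.5 < 0: the reaction function is downward-sloping, so the choices are strategic substitutes.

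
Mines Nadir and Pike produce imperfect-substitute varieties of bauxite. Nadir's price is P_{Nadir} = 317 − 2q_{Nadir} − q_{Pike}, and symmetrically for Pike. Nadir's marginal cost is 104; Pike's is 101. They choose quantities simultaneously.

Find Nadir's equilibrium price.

Mine Nadir's profit: π = q_{Nadir}(317 − 2q_{Nadir} − q_{Pike}) − 104q_{Nadir}.
∂π/∂q_{Nadir} = 213 − 4q_{Nadir} − q_{Pike} = 0 ⇒ q_{Nadir} = 53.25 − 0.25q_{Pike}.
Similarly q_{Pike} = 54 − 0.25q_{Nadir}.
Plugging q_{Pike} into Nadir's best response: q_{Nadir} = 53.25 − 0.25(54 − 0.25q_{Nadir}) ⇒ 0.9375q_{Nadir} = 39.75, so q_{Nadir} = 42.4.
Then q_{Pike} = 54 − 0.25·42.4 = 43.4.
P_{Nadir} = 317 − 2·42.4 − 43.4 = 188.8.

188.8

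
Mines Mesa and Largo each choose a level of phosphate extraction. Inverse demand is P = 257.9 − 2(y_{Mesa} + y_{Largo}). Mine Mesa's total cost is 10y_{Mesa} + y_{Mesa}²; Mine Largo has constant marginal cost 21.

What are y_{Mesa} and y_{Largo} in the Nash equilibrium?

Mine Mesa's profit: π = y_{Mesa}(257.9 − 2(y_{Mesa} + y_{Largo})) − 10y_{Mesa} − y_{Mesa}².
∂π/∂y_{Mesa} = 247.9 − 6y_{Mesa} − 2y_{Largo} = 0, so y_{Mesa} = 2479/60 − (1/3)y_{Largo}.
For Largo: ∂π/∂y_{Largo} = 236.9 − 4y_{Largo} − 2y_{Mesa} = 0 ⇒ y_{Largo} = 59.225 − 0.5y_{Mesa}.
Substituting the second reaction function into the first: y_{Mesa} = 2479/60 − (1/3)(59.225 − 0.5y_{Mesa}), which gives (5/6)y_{Mesa} = 21.575 ⇒ y_{Mesa} = 25.89.
Then y_{Largo} = 59.225 − 0.5·25.89 = 46.28.

25.89, 46.28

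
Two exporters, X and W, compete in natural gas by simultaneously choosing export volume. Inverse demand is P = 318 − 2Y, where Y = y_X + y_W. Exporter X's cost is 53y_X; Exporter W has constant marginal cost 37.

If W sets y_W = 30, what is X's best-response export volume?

Exporter X's profit: π = y_X(318 − 2(y_X + y_W)) − 53y_X.
∂π/∂y_X = 265 − 4y_X − 2y_W = 0, so y_X = 66.25 − 0.5y_W.
At y_W = 30: y_X = 66.25 − 0.5·30 = 51.25.

51.25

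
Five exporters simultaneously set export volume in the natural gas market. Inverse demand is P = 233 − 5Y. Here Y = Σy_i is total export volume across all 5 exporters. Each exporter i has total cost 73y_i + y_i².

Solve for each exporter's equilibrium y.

A representative exporter's profit is π_i = y_i(233 − 5Y) − 73y_i − y_i², with Y = y_i + Σ_{j≠i} y_j.
First-order condition: 160 − 12y_i − 5Σ_{j≠i} y_j = 0.
In a symmetric equilibrium every exporter chooses the same y, so Σ_{j≠i} y_j = 4y. The condition becomes 160 − 32y = 0, giving y = 160/32 = 5.

5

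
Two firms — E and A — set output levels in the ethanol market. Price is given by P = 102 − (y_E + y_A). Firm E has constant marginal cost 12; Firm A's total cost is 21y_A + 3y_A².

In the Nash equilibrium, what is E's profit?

1814.76

Firm E's profit: π = y_E(102 − (y_E + y_A)) − 12y_E.
∂π/∂y_E = 90 − 2y_E − y_A = 0, so y_E = 45 − 0.5y_A.
For A: ∂π/∂y_A = 81 − 8y_A − y_E = 0 ⇒ y_A = 10.125 − 0.125y_E.
Solving the two reaction functions simultaneously: (1 − (−0.5)(−0.125))y_E = 45 − 0.5·10.125, so 0.9375y_E = 39.9375 and y_E = 42.6.
Then y_A = 10.125 − 0.125·42.6 = 4.8.
Price P = 102 − 47.4 = 54.6.
E's profit: (54.6 − 12)·42.6 = 1814.76.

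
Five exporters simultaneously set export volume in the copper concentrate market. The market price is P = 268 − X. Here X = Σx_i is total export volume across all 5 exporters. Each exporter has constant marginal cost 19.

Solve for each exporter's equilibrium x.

41.5

A representative exporter's profit is π_i = x_i(268 − X) − 19x_i, with X = x_i + Σ_{j≠i} x_j.
First-order condition: 249 − 2x_i − Σ_{j≠i} x_j = 0.
In a symmetric equilibrium every exporter chooses the same x, so Σ_{j≠i} x_j = 4x. The condition becomes 249 − 6x = 0, giving x = 249/6 = 41.5.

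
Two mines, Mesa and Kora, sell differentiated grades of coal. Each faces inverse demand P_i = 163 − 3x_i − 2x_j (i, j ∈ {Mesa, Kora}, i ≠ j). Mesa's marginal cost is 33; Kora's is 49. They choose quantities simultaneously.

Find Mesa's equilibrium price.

Mine Mesa's profit: π = x_{Mesa}(163 − 3x_{Mesa} − 2x_{Kora}) − 33x_{Mesa}.
∂π/∂x_{Mesa} = 130 − 6x_{Mesa} − 2x_{Kora} = 0 ⇒ x_{Mesa} = 65/3 − (1/3)x_{Kora}.
Similarly x_{Kora} = 19 − (1/3)x_{Mesa}.
Plugging x_{Kora} into Mesa's best response: x_{Mesa} = 65/3 − (1/3)(19 − (1/3)x_{Mesa}) ⇒ (8/9)x_{Mesa} = 46/3, so x_{Mesa} = 17.25.
Then x_{Kora} = 19 − (1/3)·17.25 = 13.25.
P_{Mesa} = 163 − 3·17.25 − 2·13.25 = 84.75.

84.75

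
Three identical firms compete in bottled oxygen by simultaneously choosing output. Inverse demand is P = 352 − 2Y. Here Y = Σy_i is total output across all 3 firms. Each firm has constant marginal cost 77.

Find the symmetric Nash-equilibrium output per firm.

34.375

A representative firm's profit is π_i = y_i(352 − 2Y) − 77y_i, with Y = y_i + Σ_{j≠i} y_j.
First-order condition: 275 − 4y_i − 2Σ_{j≠i} y_j = 0.
In a symmetric equilibrium every firm chooses the same y, so Σ_{j≠i} y_j = 2y. The condition becomes 275 − 8y = 0, giving y = 275/8 = 34.375.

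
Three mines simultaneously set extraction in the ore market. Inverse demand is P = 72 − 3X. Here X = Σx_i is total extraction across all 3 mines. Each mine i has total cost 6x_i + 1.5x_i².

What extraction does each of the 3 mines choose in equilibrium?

4.4

A representative mine's profit is π_i = x_i(72 − 3X) − 6x_i − 1.5x_i², with X = x_i + Σ_{j≠i} x_j.
First-order condition: 66 − 9x_i − 3Σ_{j≠i} x_j = 0.
With identical mines, set every x_j = x: then 66 − 9x − 6x = 0, i.e. x = 66/15 = 4.4.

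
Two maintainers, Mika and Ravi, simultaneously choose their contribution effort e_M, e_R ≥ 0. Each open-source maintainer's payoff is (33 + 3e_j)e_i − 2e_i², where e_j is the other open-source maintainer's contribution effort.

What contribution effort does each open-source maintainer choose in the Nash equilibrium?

33

Mika's payoff is (33 + 3e_R)e_M − 2e_M².
∂π/∂e_M = 33 + 3e_R − 4e_M = 0, so e_M = 8.25 + 0.75e_R.
Setting e_M = e_R in the reaction function: e_M = 8.25 + 0.75e_M, so e_M = 8.25 / 0.25 = 33.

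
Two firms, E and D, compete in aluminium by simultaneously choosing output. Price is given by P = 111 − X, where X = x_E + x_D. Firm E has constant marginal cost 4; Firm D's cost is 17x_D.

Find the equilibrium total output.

Firm E's profit: π = x_E(111 − (x_E + x_D)) − 4x_E.
∂π/∂x_E = 107 − 2x_E − x_D = 0, so x_E = 53.5 − 0.5x_D.
By the same steps for D: x_D = 47 − 0.5x_E.
Substituting the second reaction function into the first: x_E = 53.5 − 0.5(47 − 0.5x_E), which gives 0.75x_E = 30 ⇒ x_E = 40.
Then x_D = 47 − 0.5·40 = 27.
Total output: 40 + 27 = 67.

67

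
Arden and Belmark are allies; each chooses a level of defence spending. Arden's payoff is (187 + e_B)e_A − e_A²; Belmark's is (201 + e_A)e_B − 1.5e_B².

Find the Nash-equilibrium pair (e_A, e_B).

152.4, 117.8

Expanding Arden's payoff: 187e_A + e_Be_A − e_A².
∂π/∂e_A = 187 + e_B − 2e_A = 0, so e_A = 93.5 + 0.5e_B.
Likewise for Belmark: e_B = 67 + (1/3)e_A.
Plugging e_B into Arden's best response: e_A = 93.5 + 0.5(67 + (1/3)e_A) ⇒ (5/6)e_A = 127, so e_A = 152.4.
Then e_B = 67 + (1/3)·152.4 = 117.8.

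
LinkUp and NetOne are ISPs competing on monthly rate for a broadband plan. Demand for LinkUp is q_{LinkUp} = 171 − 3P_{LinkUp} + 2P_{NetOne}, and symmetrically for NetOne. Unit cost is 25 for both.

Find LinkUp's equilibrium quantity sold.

LinkUp's profit: π = (P_{LinkUp} − 25)(171 − 3P_{LinkUp} + 2P_{NetOne}).
∂π/∂P_{LinkUp} = 246 − 6P_{LinkUp} + 2P_{NetOne} = 0 ⇒ P_{LinkUp} = 41 + (1/3)P_{NetOne}.
The game is symmetric, so in equilibrium P_{NetOne} = P_{LinkUp}: the reaction function gives (2/3)P_{LinkUp} = 41, hence P_{LinkUp} = 61.5.
q_{LinkUp} = 171 − 3·61.5 + 2·61.5 = 109.5.

109.5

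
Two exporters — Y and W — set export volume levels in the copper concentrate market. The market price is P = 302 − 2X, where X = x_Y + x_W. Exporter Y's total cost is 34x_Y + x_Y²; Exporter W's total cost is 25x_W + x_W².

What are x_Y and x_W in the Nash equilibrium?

Exporter Y's profit: π = x_Y(302 − 2(x_Y + x_W)) − 34x_Y − x_Y².
∂π/∂x_Y = 268 − 6x_Y − 2x_W = 0, so x_Y = 134/3 − (1/3)x_W.
By the same steps for W: x_W = 277/6 − (1/3)x_Y.
Solving the two reaction functions simultaneously: (1 − (−1/3)(−1/3))x_Y = 134/3 − (1/3)·(277/6), so (8/9)x_Y = 527/18 and x_Y = 32.9375.
Then x_W = 277/6 − (1/3)·32.9375 = 35.1875.

32.9375, 35.1875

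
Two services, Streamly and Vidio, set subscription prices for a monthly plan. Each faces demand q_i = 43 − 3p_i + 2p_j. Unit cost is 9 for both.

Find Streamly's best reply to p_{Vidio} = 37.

Streamly's profit: π = (p_{Streamly} − 9)(43 − 3p_{Streamly} + 2p_{Vidio}).
∂π/∂p_{Streamly} = 70 − 6p_{Streamly} + 2p_{Vidio} = 0 ⇒ p_{Streamly} = 35/3 + (1/3)p_{Vidio}.
At p_{Vidio} = 37: p_{Streamly} = 35/3 + (1/3)·37 = 24.

24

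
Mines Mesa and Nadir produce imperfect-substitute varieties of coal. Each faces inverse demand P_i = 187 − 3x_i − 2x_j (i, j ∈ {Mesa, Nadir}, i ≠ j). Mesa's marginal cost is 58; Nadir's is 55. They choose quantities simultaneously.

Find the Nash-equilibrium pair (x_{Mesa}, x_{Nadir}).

Mine Mesa's profit: π = x_{Mesa}(187 − 3x_{Mesa} − 2x_{Nadir}) − 58x_{Mesa}.
∂π/∂x_{Mesa} = 129 − 6x_{Mesa} − 2x_{Nadir} = 0 ⇒ x_{Mesa} = 21.5 − (1/3)x_{Nadir}.
Similarly x_{Nadir} = 22 − (1/3)x_{Mesa}.
Plugging x_{Nadir} into Mesa's best response: x_{Mesa} = 21.5 − (1/3)(22 − (1/3)x_{Mesa}) ⇒ (8/9)x_{Mesa} = 85/6, so x_{Mesa} = 15.9375.
Then x_{Nadir} = 22 − (1/3)·15.9375 = 16.6875.

15.9375, 16.6875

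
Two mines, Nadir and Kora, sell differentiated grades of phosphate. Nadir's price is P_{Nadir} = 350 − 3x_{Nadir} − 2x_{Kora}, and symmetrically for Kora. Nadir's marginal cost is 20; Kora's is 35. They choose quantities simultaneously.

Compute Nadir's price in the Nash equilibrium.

Mine Nadir's profit: π = x_{Nadir}(350 − 3x_{Nadir} − 2x_{Kora}) − 20x_{Nadir}.
∂π/∂x_{Nadir} = 330 − 6x_{Nadir} − 2x_{Kora} = 0 ⇒ x_{Nadir} = 55 − (1/3)x_{Kora}.
Similarly x_{Kora} = 52.5 − (1/3)x_{Nadir}.
Solving the two reaction functions simultaneously: (1 − (−1/3)(−1/3))x_{Nadir} = 55 − (1/3)·52.5, so (8/9)x_{Nadir} = 37.5 and x_{Nadir} = 42.1875.
Then x_{Kora} = 52.5 − (1/3)·42.1875 = 38.4375.
P_{Nadir} = 350 − 3·42.1875 − 2·38.4375 = 146.5625.

146.5625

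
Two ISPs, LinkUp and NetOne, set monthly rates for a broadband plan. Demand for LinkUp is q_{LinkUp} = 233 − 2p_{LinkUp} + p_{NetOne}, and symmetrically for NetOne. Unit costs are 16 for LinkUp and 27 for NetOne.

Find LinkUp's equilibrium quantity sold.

147.6

LinkUp's profit: π = (p_{LinkUp} − 16)(233 − 2p_{LinkUp} + p_{NetOne}).
∂π/∂p_{LinkUp} = 265 − 4p_{LinkUp} + p_{NetOne} = 0 ⇒ p_{LinkUp} = 66.25 + 0.25p_{NetOne}.
Similarly p_{NetOne} = 71.75 + 0.25p_{LinkUp}.
Solving the two reaction functions simultaneously: (1 − (0.25)(0.25))p_{LinkUp} = 66.25 + 0.25·71.75, so 0.9375p_{LinkUp} = 84.1875 and p_{LinkUp} = 89.8.
Then p_{NetOne} = 71.75 + 0.25·89.8 = 94.2.
q_{LinkUp} = 233 − 2·89.8 + 94.2 = 147.6.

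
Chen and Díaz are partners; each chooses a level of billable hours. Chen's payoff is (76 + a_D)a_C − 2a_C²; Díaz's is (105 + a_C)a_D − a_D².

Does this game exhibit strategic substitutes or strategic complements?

strategic complements

Expanding Chen's payoff: 76a_C + a_Da_C − 2a_C².
∂π/∂a_C = 76 + a_D − 4a_C = 0, so a_C = 19 + 0.25a_D.
The best-response slope da_C/da_D = 0.25 > 0: the reaction function is upward-sloping, so the choices are strategic complements.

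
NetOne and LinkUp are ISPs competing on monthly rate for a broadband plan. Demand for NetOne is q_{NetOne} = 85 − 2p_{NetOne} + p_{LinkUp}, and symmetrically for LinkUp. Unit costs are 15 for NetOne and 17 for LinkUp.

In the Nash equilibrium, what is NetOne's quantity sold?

47.2

NetOne's profit: π = (p_{NetOne} − 15)(85 − 2p_{NetOne} + p_{LinkUp}).
∂π/∂p_{NetOne} = 115 − 4p_{NetOne} + p_{LinkUp} = 0 ⇒ p_{NetOne} = 28.75 + 0.25p_{LinkUp}.
Similarly p_{LinkUp} = 29.75 + 0.25p_{NetOne}.
Substituting the second reaction function into the first: p_{NetOne} = 28.75 + 0.25(29.75 + 0.25p_{NetOne}), which gives 0.9375p_{NetOne} = 36.1875 ⇒ p_{NetOne} = 38.6.
Then p_{LinkUp} = 29.75 + 0.25·38.6 = 39.4.
q_{NetOne} = 85 − 2·38.6 + 39.4 = 47.2.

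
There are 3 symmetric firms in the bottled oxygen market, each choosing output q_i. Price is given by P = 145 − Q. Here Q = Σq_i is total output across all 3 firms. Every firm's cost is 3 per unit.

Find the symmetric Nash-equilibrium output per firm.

35.5

A representative firm's profit is π_i = q_i(145 − Q) − 3q_i, with Q = q_i + Σ_{j≠i} q_j.
First-order condition: 142 − 2q_i − Σ_{j≠i} q_j = 0.
In a symmetric equilibrium every firm chooses the same q, so Σ_{j≠i} q_j = 2q. The condition becomes 142 − 4q = 0, giving q = 142/4 = 35.5.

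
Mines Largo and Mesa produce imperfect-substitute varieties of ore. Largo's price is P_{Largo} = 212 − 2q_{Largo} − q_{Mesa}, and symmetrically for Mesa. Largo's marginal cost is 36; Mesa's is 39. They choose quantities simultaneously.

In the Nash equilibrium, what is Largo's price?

106.8

Mine Largo's profit: π = q_{Largo}(212 − 2q_{Largo} − q_{Mesa}) − 36q_{Largo}.
∂π/∂q_{Largo} = 176 − 4q_{Largo} − q_{Mesa} = 0 ⇒ q_{Largo} = 44 − 0.25q_{Mesa}.
Similarly q_{Mesa} = 43.25 − 0.25q_{Largo}.
Solving the two reaction functions simultaneously: (1 − (−0.25)(−0.25))q_{Largo} = 44 − 0.25·43.25, so 0.9375q_{Largo} = 33.1875 and q_{Largo} = 35.4.
Then q_{Mesa} = 43.25 − 0.25·35.4 = 34.4.
P_{Largo} = 212 − 2·35.4 − 34.4 = 106.8.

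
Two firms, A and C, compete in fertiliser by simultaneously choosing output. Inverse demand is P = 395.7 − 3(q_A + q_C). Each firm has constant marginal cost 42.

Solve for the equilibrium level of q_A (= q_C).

39.3

Firm A's profit: π = q_A(395.7 − 3(q_A + q_C)) − 42q_A.
∂π/∂q_A = 353.7 − 6q_A − 3q_C = 0, so q_A = 58.95 − 0.5q_C.
The game is symmetric, so in equilibrium q_C = q_A: the reaction function gives 1.5q_A = 58.95, hence q_A = 39.3.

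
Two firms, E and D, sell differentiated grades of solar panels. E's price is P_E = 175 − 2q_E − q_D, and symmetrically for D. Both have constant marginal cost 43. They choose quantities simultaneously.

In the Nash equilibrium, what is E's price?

Firm E's profit: π = q_E(175 − 2q_E − q_D) − 43q_E.
∂π/∂q_E = 132 − 4q_E − q_D = 0 ⇒ q_E = 33 − 0.25q_D.
The game is symmetric, so in equilibrium q_D = q_E: the reaction function gives 1.25q_E = 33, hence q_E = 26.4.
P_E = 175 − 2·26.4 − 26.4 = 95.8.

95.8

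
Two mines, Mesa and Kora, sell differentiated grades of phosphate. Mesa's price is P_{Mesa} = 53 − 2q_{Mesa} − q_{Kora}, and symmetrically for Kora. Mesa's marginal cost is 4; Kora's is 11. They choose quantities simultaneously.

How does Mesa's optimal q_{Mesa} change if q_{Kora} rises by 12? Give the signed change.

Mine Mesa's profit: π = q_{Mesa}(53 − 2q_{Mesa} − q_{Kora}) − 4q_{Mesa}.
∂π/∂q_{Mesa} = 49 − 4q_{Mesa} − q_{Kora} = 0 ⇒ q_{Mesa} = 12.25 − 0.25q_{Kora}.
The reaction-function slope is −0.25, so a 12-unit rise in q_{Kora} moves q_{Mesa} by −0.25 × 12 = −3. Mesa's best response falls — the actions are strategic substitutes.

-3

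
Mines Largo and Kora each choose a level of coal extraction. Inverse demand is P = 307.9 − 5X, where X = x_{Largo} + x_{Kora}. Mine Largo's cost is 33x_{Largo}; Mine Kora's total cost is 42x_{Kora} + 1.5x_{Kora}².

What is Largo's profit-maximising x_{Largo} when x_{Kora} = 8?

23.49

Mine Largo's profit: π = x_{Largo}(307.9 − 5(x_{Largo} + x_{Kora})) − 33x_{Largo}.
∂π/∂x_{Largo} = 274.9 − 10x_{Largo} − 5x_{Kora} = 0, so x_{Largo} = 27.49 − 0.5x_{Kora}.
At x_{Kora} = 8: x_{Largo} = 27.49 − 0.5·8 = 23.49.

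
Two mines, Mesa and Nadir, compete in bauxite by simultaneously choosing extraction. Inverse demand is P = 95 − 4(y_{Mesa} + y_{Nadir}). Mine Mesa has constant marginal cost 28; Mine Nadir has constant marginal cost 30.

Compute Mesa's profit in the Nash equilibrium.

Mine Mesa's profit: π = y_{Mesa}(95 − 4(y_{Mesa} + y_{Nadir})) − 28y_{Mesa}.
∂π/∂y_{Mesa} = 67 − 8y_{Mesa} − 4y_{Nadir} = 0, so y_{Mesa} = 8.375 − 0.5y_{Nadir}.
By the same steps for Nadir: y_{Nadir} = 8.125 − 0.5y_{Mesa}.
Substituting the second reaction function into the first: y_{Mesa} = 8.375 − 0.5(8.125 − 0.5y_{Mesa}), which gives 0.75y_{Mesa} = 4.3125 ⇒ y_{Mesa} = 5.75.
Then y_{Nadir} = 8.125 − 0.5·5.75 = 5.25.
Price P = 95 − 4·11 = 51.
Mesa's profit: (51 − 28)·5.75 = 132.25.

132.25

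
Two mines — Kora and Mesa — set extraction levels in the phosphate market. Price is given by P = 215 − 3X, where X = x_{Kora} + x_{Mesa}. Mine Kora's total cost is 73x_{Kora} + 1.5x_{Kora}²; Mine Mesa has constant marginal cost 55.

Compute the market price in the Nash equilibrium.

122.6

Mine Kora's profit: π = x_{Kora}(215 − 3(x_{Kora} + x_{Mesa})) − 73x_{Kora} − 1.5x_{Kora}².
∂π/∂x_{Kora} = 142 − 9x_{Kora} − 3x_{Mesa} = 0, so x_{Kora} = 142/9 − (1/3)x_{Mesa}.
For Mesa: ∂π/∂x_{Mesa} = 160 − 6x_{Mesa} − 3x_{Kora} = 0 ⇒ x_{Mesa} = 80/3 − 0.5x_{Kora}.
Solving the two reaction functions simultaneously: (1 − (−1/3)(−0.5))x_{Kora} = 142/9 − (1/3)·(80/3), so (5/6)x_{Kora} = 62/9 and x_{Kora} = 124/15.
Then x_{Mesa} = 80/3 − 0.5·(124/15) = 338/15.
Equilibrium price: P = 215 − 3·30.8 = 122.6.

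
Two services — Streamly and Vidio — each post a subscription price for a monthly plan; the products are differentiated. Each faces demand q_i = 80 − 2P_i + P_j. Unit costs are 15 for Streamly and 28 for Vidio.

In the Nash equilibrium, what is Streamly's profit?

1095.12

Streamly's profit: π = (P_{Streamly} − 15)(80 − 2P_{Streamly} + P_{Vidio}).
∂π/∂P_{Streamly} = 110 − 4P_{Streamly} + P_{Vidio} = 0 ⇒ P_{Streamly} = 27.5 + 0.25P_{Vidio}.
Similarly P_{Vidio} = 34 + 0.25P_{Streamly}.
Substituting the second reaction function into the first: P_{Streamly} = 27.5 + 0.25(34 + 0.25P_{Streamly}), which gives 0.9375P_{Streamly} = 36 ⇒ P_{Streamly} = 38.4.
Then P_{Vidio} = 34 + 0.25·38.4 = 43.6.
q_{Streamly} = 80 − 2·38.4 + 43.6 = 46.8.
Profit = (38.4 − 15)·46.8 = 1095.12.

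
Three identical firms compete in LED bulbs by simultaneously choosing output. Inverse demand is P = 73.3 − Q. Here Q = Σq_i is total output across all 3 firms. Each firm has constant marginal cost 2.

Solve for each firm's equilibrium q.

A representative firm's profit is π_i = q_i(73.3 − Q) − 2q_i, with Q = q_i + Σ_{j≠i} q_j.
First-order condition: 71.3 − 2q_i − Σ_{j≠i} q_j = 0.
With identical firms, set every q_j = q: then 71.3 − 2q − 2q = 0, i.e. q = 71.3/4 = 17.825.

17.825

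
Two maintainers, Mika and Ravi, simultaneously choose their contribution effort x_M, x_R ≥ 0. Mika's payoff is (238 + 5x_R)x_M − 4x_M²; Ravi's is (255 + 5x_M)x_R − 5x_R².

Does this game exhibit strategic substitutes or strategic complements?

strategic complements

Expanding Mika's payoff: 238x_M + 5x_Rx_M − 4x_M².
∂π/∂x_M = 238 + 5x_R − 8x_M = 0, so x_M = 29.75 + 0.625x_R.
The best-response slope dx_M/dx_R = 0.625 > 0: the reaction function is upward-sloping, so the choices are strategic complements.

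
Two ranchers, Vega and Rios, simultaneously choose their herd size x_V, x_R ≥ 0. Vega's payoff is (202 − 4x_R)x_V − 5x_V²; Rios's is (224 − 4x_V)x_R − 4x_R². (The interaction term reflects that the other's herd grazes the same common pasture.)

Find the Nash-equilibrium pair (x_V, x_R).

Expanding Vega's payoff: 202x_V − 4x_Rx_V − 5x_V².
∂π/∂x_V = 202 − 4x_R − 10x_V = 0, so x_V = 20.2 − 0.4x_R.
Likewise for Rios: x_R = 28 − 0.5x_V.
Plugging x_R into Vega's best response: x_V = 20.2 − 0.4(28 − 0.5x_V) ⇒ 0.8x_V = 9, so x_V = 11.25.
Then x_R = 28 − 0.5·11.25 = 22.375.

11.25, 22.375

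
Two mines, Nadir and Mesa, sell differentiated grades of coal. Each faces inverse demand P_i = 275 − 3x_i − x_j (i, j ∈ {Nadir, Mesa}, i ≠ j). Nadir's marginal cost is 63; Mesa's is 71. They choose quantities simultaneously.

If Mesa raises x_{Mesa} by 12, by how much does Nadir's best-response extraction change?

-2

Mine Nadir's profit: π = x_{Nadir}(275 − 3x_{Nadir} − x_{Mesa}) − 63x_{Nadir}.
∂π/∂x_{Nadir} = 212 − 6x_{Nadir} − x_{Mesa} = 0 ⇒ x_{Nadir} = 106/3 − (1/6)x_{Mesa}.
The reaction-function slope is −1/6, so a 12-unit rise in x_{Mesa} moves x_{Nadir} by −1/6 × 12 = −2. Nadir's best response falls — the actions are strategic substitutes.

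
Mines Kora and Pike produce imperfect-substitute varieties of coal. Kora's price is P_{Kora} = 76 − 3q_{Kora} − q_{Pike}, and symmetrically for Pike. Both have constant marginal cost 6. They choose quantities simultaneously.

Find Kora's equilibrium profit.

300

Mine Kora's profit: π = q_{Kora}(76 − 3q_{Kora} − q_{Pike}) − 6q_{Kora}.
∂π/∂q_{Kora} = 70 − 6q_{Kora} − q_{Pike} = 0 ⇒ q_{Kora} = 35/3 − (1/6)q_{Pike}.
Setting q_{Kora} = q_{Pike} in the reaction function: q_{Kora} = 35/3 − (1/6)q_{Kora}, so q_{Kora} = (35/3) / (7/6) = 10.
P_{Kora} = 76 − 3·10 − 10 = 36.
Profit = (36 − 6)·10 = 300.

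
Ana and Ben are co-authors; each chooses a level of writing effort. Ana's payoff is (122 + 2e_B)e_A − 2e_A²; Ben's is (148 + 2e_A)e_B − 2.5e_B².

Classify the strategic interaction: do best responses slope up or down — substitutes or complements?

Expanding Ana's payoff: 122e_A + 2e_Be_A − 2e_A².
∂π/∂e_A = 122 + 2e_B − 4e_A = 0, so e_A = 30.5 + 0.5e_B.
The best-response slope de_A/de_B = 0.5 > 0: the reaction function is upward-sloping, so the choices are strategic complements.

strategic complements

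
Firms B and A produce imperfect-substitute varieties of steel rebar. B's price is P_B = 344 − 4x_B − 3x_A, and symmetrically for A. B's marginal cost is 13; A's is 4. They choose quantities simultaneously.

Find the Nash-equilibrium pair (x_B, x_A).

Firm B's profit: π = x_B(344 − 4x_B − 3x_A) − 13x_B.
∂π/∂x_B = 331 − 8x_B − 3x_A = 0 ⇒ x_B = 41.375 − 0.375x_A.
Similarly x_A = 42.5 − 0.375x_B.
Substituting the second reaction function into the first: x_B = 41.375 − 0.375(42.5 − 0.375x_B), which gives (55/64)x_B = 25.4375 ⇒ x_B = 29.6.
Then x_A = 42.5 − 0.375·29.6 = 31.4.

29.6, 31.4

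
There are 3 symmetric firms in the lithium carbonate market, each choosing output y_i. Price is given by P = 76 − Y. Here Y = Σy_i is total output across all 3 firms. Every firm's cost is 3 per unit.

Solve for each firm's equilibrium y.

18.25

A representative firm's profit is π_i = y_i(76 − Y) − 3y_i, with Y = y_i + Σ_{j≠i} y_j.
First-order condition: 73 − 2y_i − Σ_{j≠i} y_j = 0.
In a symmetric equilibrium every firm chooses the same y, so Σ_{j≠i} y_j = 2y. The condition becomes 73 − 4y = 0, giving y = 73/4 = 18.25.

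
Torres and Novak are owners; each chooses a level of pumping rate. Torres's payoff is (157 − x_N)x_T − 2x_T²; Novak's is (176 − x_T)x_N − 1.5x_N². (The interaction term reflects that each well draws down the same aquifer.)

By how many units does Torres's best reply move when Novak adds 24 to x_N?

Expanding Torres's payoff: 157x_T − x_Nx_T − 2x_T².
∂π/∂x_T = 157 − x_N − 4x_T = 0, so x_T = 39.25 − 0.25x_N.
The reaction-function slope is −0.25, so a 24-unit rise in x_N moves x_T by −0.25 × 24 = −6. Torres's best response falls — the actions are strategic substitutes.

-6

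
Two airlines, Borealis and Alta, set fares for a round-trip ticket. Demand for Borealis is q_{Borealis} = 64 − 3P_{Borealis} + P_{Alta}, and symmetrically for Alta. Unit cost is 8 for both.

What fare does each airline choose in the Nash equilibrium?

17.6

Borealis's profit: π = (P_{Borealis} − 8)(64 − 3P_{Borealis} + P_{Alta}).
∂π/∂P_{Borealis} = 88 − 6P_{Borealis} + P_{Alta} = 0 ⇒ P_{Borealis} = 44/3 + (1/6)P_{Alta}.
The game is symmetric, so in equilibrium P_{Alta} = P_{Borealis}: the reaction function gives (5/6)P_{Borealis} = 44/3, hence P_{Borealis} = 17.6.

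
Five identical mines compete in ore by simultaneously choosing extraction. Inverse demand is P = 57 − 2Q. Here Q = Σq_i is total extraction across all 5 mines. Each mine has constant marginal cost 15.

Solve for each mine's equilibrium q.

3.5

A representative mine's profit is π_i = q_i(57 − 2Q) − 15q_i, with Q = q_i + Σ_{j≠i} q_j.
First-order condition: 42 − 4q_i − 2Σ_{j≠i} q_j = 0.
With identical mines, set every q_j = q: then 42 − 4q − 8q = 0, i.e. q = 42/12 = 3.5.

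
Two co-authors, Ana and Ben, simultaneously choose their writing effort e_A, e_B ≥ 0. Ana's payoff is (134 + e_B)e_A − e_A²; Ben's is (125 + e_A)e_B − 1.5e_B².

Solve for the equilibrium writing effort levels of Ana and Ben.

105.4, 76.8

Expanding Ana's payoff: 134e_A + e_Be_A − e_A².
∂π/∂e_A = 134 + e_B − 2e_A = 0, so e_A = 67 + 0.5e_B.
Likewise for Ben: e_B = 125/3 + (1/3)e_A.
Substituting the second reaction function into the first: e_A = 67 + 0.5(125/3 + (1/3)e_A), which gives (5/6)e_A = 527/6 ⇒ e_A = 105.4.
Then e_B = 125/3 + (1/3)·105.4 = 76.8.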